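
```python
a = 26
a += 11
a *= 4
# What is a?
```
Trace:
  a=26
  a=37
  a=148

Final answer: 148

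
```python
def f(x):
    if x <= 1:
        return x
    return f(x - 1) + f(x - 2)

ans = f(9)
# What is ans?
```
Call trace (a repeated sub-call is expanded the first time; later identical calls just restate its return value):
f(x=9)
  f(x=8)
    f(x=7)
      f(x=6)
        f(x=5)
          f(x=4)
            f(x=3)
              f(x=2)
                f(x=1)
                -> return 1
                f(x=0)
                -> return 0
              -> return 1
              f(x=1)
              -> return 1
            -> return 2
            f(x=2) -> return 1  (same call as traced above)
          -> return 3
          f(x=3) -> return 2  (same call as traced above)
        -> return 5
        f(x=4) -> return 3  (same call as traced above)
      -> return 8
      f(x=5) -> return 5  (same call as traced above)
    -> return 13
    f(x=6) -> return 8  (same call as traced above)
  -> return 21
  f(x=7) -> return 13  (same call as traced above)
-> return 34

Final answer: 34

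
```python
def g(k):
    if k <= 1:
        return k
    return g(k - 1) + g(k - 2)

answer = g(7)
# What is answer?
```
Call trace (a repeated sub-call is expanded the first time; later identical calls just restate its return value):
g(k=7)
  g(k=6)
    g(k=5)
      g(k=4)
        g(k=3)
          g(k=2)
            g(k=1)
            -> return 1
            g(k=0)
            -> return 0
          -> return 1
          g(k=1)
          -> return 1
        -> return 2
        g(k=2) -> return 1  (same call as traced above)
      -> return 3
      g(k=3) -> return 2  (same call as traced above)
    -> return 5
    g(k=4) -> return 3  (same call as traced above)
  -> return 8
  g(k=5) -> return 5  (same call as traced above)
-> return 13

Final answer: 13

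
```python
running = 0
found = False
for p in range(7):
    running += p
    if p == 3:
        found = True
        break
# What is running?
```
Trace:
  running=0
  running=0, found=False
  running=0, found=False, p=0
  running=1, found=False, p=1
  running=3, found=False, p=2
  running=6, found=True, p=3

Final answer: 6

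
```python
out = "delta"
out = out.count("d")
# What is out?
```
Trace:
  out='delta'
  out=1

Final answer: 1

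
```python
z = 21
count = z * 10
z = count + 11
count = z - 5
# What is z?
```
Trace:
  z=21
  z=21, count=210
  z=221, count=210
  z=221, count=216

Final answer: 221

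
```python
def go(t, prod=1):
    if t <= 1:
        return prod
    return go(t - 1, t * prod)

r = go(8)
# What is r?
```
Call trace:
go(t=8, prod=1)
  go(t=7, prod=8)
    go(t=6, prod=56)
      go(t=5, prod=336)
        go(t=4, prod=1680)
          go(t=3, prod=6720)
            go(t=2, prod=20160)
              go(t=1, prod=40320)
              -> return 40320
            -> return 40320
          -> return 40320
        -> return 40320
      -> return 40320
    -> return 40320
  -> return 40320
-> return 40320

Final answer: 40320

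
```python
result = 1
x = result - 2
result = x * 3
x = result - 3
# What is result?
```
Trace:
  result=1
  result=1, x=-1
  result=-3, x=-1
  result=-3, x=-6

Final answer: -3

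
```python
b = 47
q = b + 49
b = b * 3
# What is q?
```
Trace:
  b=47
  b=47, q=96
  b=141, q=96

Final answer: 96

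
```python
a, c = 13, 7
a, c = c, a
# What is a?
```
Trace:
  a=13, c=7
  a=7, c=13

Final answer: 7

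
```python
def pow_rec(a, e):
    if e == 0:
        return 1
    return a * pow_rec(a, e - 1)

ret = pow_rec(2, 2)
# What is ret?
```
Call trace:
pow_rec(a=2, e=2)
  pow_rec(a=2, e=1)
    pow_rec(a=2, e=0)
    -> return 1
  -> return 2
-> return 4

Final answer: 4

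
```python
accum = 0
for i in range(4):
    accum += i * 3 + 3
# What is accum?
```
Trace:
  accum=0
  accum=3, i=0
  accum=9, i=1
  accum=18, i=2
  accum=30, i=3

Final answer: 30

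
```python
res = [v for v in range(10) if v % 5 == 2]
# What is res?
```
Trace:
  v=0
  v=1
  v=2
  v=3
  v=4
  v=5
  v=6
  v=7
  v=8
  v=9
  res=[2, 7]

Final answer: [2, 7]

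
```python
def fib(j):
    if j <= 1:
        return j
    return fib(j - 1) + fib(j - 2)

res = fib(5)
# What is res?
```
Call trace (a repeated sub-call is expanded the first time; later identical calls just restate its return value):
fib(j=5)
  fib(j=4)
    fib(j=3)
      fib(j=2)
        fib(j=1)
        -> return 1
        fib(j=0)
        -> return 0
      -> return 1
      fib(j=1)
      -> return 1
    -> return 2
    fib(j=2) -> return 1  (same call as traced above)
  -> return 3
  fib(j=3) -> return 2  (same call as traced above)
-> return 5

Final answer: 5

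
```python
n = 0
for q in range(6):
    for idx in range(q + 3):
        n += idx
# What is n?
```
Trace:
  n=0
  n=0, q=0, idx=0
  n=1, q=0, idx=1
  n=3, q=0, idx=2
  n=3, q=1, idx=0
  n=4, q=1, idx=1
  n=6, q=1, idx=2
  n=9, q=1, idx=3
  n=9, q=2, idx=0
  n=10, q=2, idx=1
  n=12, q=2, idx=2
  n=15, q=2, idx=3
  n=19, q=2, idx=4
  n=19, q=3, idx=0
  n=20, q=3, idx=1
  n=22, q=3, idx=2
  n=25, q=3, idx=3
  n=29, q=3, idx=4
  n=34, q=3, idx=5
  n=34, q=4, idx=0
  n=35, q=4, idx=1
  n=37, q=4, idx=2
  n=40, q=4, idx=3
  n=44, q=4, idx=4
  n=49, q=4, idx=5
  n=55, q=4, idx=6
  n=55, q=5, idx=0
  n=56, q=5, idx=1
  n=58, q=5, idx=2
  n=61, q=5, idx=3
  n=65, q=5, idx=4
  n=70, q=5, idx=5
  n=76, q=5, idx=6
  n=83, q=5, idx=7

Final answer: 83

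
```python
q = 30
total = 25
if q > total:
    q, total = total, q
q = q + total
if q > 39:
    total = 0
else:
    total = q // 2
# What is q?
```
Trace:
  q=30
  q=30, total=25
  q=25, total=30
  q=55, total=30
  q=55, total=0

Final answer: 55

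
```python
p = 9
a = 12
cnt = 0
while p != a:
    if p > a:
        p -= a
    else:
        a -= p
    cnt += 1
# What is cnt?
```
Trace:
  p=9
  p=9, a=12
  p=9, a=12, cnt=0
  p=9, a=3, cnt=1
  p=6, a=3, cnt=2
  p=3, a=3, cnt=3

Final answer: 3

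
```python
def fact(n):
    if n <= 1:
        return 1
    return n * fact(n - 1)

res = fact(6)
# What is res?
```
Call trace:
fact(n=6)
  fact(n=5)
    fact(n=4)
      fact(n=3)
        fact(n=2)
          fact(n=1)
          -> return 1
        -> return 2
      -> return 6
    -> return 24
  -> return 120
-> return 720

Final answer: 720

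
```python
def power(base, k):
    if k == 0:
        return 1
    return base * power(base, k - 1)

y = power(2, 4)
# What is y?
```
Call trace:
power(base=2, k=4)
  power(base=2, k=3)
    power(base=2, k=2)
      power(base=2, k=1)
        power(base=2, k=0)
        -> return 1
      -> return 2
    -> return 4
  -> return 8
-> return 16

Final answer: 16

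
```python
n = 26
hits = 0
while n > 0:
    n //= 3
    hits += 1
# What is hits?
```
Trace:
  n=26
  n=26, hits=0
  n=8, hits=1
  n=2, hits=2
  n=0, hits=3

Final answer: 3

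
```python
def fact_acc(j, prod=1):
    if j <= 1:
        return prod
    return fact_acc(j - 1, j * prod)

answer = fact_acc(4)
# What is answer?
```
Call trace:
fact_acc(j=4, prod=1)
  fact_acc(j=3, prod=4)
    fact_acc(j=2, prod=12)
      fact_acc(j=1, prod=24)
      -> return 24
    -> return 24
  -> return 24
-> return 24

Final answer: 24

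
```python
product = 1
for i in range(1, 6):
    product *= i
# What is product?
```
Trace:
  product=1
  product=1, i=1
  product=2, i=2
  product=6, i=3
  product=24, i=4
  product=120, i=5

Final answer: 120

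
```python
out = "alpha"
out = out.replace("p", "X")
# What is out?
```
Trace:
  out='alpha'
  out='alXha'

Final answer: 'alXha'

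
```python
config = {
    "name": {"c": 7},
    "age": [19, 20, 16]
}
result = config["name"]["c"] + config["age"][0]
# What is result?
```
Trace:
  config={'name': {'c': 7}, 'age': [19, 20, 16]}
  config={'name': {'c': 7}, 'age': [19, 20, 16]}, result=26

Final answer: 26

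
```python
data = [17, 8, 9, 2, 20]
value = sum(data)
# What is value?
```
Trace:
  data=[17, 8, 9, 2, 20]
  data=[17, 8, 9, 2, 20], value=56

Final answer: 56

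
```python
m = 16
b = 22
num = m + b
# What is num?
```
Trace:
  m=16
  m=16, b=22
  m=16, b=22, num=38

Final answer: 38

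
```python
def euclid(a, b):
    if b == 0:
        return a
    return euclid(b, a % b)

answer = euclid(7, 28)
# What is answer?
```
Call trace:
euclid(a=7, b=28)
  euclid(a=28, b=7)
    euclid(a=7, b=0)
    -> return 7
  -> return 7
-> return 7

Final answer: 7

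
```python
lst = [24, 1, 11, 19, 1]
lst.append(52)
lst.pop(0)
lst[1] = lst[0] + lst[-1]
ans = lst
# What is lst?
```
Trace:
  lst=[24, 1, 11, 19, 1]
  lst=[24, 1, 11, 19, 1, 52]
  lst=[1, 11, 19, 1, 52]
  lst=[1, 53, 19, 1, 52]
  lst=[1, 53, 19, 1, 52], ans=[1, 53, 19, 1, 52]

Final answer: [1, 53, 19, 1, 52]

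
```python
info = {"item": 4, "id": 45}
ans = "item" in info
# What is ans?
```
Trace:
  info={'item': 4, 'id': 45}
  info={'item': 4, 'id': 45}, ans=True

Final answer: True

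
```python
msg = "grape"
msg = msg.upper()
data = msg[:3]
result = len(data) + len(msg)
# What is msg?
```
Trace:
  msg='grape'
  msg='GRAPE'
  msg='GRAPE', data='GRA'
  msg='GRAPE', data='GRA', result=8

Final answer: 'GRAPE'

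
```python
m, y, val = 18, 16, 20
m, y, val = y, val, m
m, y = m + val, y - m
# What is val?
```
Trace:
  m=18, y=16, val=20
  m=16, y=20, val=18
  m=34, y=4, val=18

Final answer: 18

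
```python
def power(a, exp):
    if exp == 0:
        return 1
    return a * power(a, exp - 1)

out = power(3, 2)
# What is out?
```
Call trace:
power(a=3, exp=2)
  power(a=3, exp=1)
    power(a=3, exp=0)
    -> return 1
  -> return 3
-> return 9

Final answer: 9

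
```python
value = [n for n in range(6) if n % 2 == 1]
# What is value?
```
Trace:
  n=0
  n=1
  n=2
  n=3
  n=4
  n=5
  value=[1, 3, 5]

Final answer: [1, 3, 5]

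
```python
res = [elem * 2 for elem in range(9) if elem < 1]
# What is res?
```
Trace:
  elem=0
  elem=1
  elem=2
  elem=3
  elem=4
  elem=5
  elem=6
  elem=7
  elem=8
  res=[0]

Final answer: [0]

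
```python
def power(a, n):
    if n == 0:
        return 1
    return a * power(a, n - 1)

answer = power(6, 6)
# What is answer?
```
Call trace:
power(a=6, n=6)
  power(a=6, n=5)
    power(a=6, n=4)
      power(a=6, n=3)
        power(a=6, n=2)
          power(a=6, n=1)
            power(a=6, n=0)
            -> return 1
          -> return 6
        -> return 36
      -> return 216
    -> return 1296
  -> return 7776
-> return 46656

Final answer: 46656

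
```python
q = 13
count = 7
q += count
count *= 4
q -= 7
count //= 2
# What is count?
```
Trace:
  q=13
  q=13, count=7
  q=20, count=7
  q=20, count=28
  q=13, count=28
  q=13, count=14

Final answer: 14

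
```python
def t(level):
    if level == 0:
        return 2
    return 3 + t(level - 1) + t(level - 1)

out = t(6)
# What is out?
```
Call trace (a repeated sub-call is expanded the first time; later identical calls just restate its return value):
t(level=6)
  t(level=5)
    t(level=4)
      t(level=3)
        t(level=2)
          t(level=1)
            t(level=0)
            -> return 2
            t(level=0)
            -> return 2
          -> return 7
          t(level=1) -> return 7  (same call as traced above)
        -> return 17
        t(level=2) -> return 17  (same call as traced above)
      -> return 37
      t(level=3) -> return 37  (same call as traced above)
    -> return 77
    t(level=4) -> return 77  (same call as traced above)
  -> return 157
  t(level=5) -> return 157  (same call as traced above)
-> return 317

Final answer: 317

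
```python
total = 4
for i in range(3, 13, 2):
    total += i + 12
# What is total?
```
Trace:
  total=4
  total=19, i=3
  total=36, i=5
  total=55, i=7
  total=76, i=9
  total=99, i=11

Final answer: 99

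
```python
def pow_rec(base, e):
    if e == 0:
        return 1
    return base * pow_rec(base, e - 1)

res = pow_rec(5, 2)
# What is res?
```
Call trace:
pow_rec(base=5, e=2)
  pow_rec(base=5, e=1)
    pow_rec(base=5, e=0)
    -> return 1
  -> return 5
-> return 25

Final answer: 25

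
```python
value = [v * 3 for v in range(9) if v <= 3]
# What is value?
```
Trace:
  v=0
  v=1
  v=2
  v=3
  v=4
  v=5
  v=6
  v=7
  v=8
  value=[0, 3, 6, 9]

Final answer: [0, 3, 6, 9]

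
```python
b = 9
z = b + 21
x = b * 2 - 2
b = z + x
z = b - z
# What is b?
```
Trace:
  b=9
  b=9, z=30
  b=9, z=30, x=16
  b=46, z=30, x=16
  b=46, z=16, x=16

Final answer: 46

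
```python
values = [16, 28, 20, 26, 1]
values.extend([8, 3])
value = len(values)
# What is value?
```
Trace:
  values=[16, 28, 20, 26, 1]
  values=[16, 28, 20, 26, 1, 8, 3]
  values=[16, 28, 20, 26, 1, 8, 3], value=7

Final answer: 7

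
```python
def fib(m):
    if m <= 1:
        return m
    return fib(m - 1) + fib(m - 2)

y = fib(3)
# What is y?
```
Call trace:
fib(m=3)
  fib(m=2)
    fib(m=1)
    -> return 1
    fib(m=0)
    -> return 0
  -> return 1
  fib(m=1)
  -> return 1
-> return 2

Final answer: 2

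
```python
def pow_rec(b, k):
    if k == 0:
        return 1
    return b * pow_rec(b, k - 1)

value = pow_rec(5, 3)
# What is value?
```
Call trace:
pow_rec(b=5, k=3)
  pow_rec(b=5, k=2)
    pow_rec(b=5, k=1)
      pow_rec(b=5, k=0)
      -> return 1
    -> return 5
  -> return 25
-> return 125

Final answer: 125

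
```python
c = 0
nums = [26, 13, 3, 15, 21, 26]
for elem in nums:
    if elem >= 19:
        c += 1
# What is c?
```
Trace:
  c=0
  c=1, elem=26
  c=1, elem=13
  c=1, elem=3
  c=1, elem=15
  c=2, elem=21
  c=3, elem=26

Final answer: 3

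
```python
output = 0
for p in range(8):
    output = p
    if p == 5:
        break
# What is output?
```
Trace:
  output=0
  output=0, p=0
  output=1, p=1
  output=2, p=2
  output=3, p=3
  output=4, p=4
  output=5, p=5

Final answer: 5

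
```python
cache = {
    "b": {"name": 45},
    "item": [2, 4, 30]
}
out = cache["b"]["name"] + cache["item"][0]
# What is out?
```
Trace:
  cache={'b': {'name': 45}, 'item': [2, 4, 30]}
  cache={'b': {'name': 45}, 'item': [2, 4, 30]}, out=47

Final answer: 47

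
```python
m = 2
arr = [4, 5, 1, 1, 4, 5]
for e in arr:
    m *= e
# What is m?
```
Trace:
  m=2
  m=8, e=4
  m=40, e=5
  m=40, e=1
  m=40, e=1
  m=160, e=4
  m=800, e=5

Final answer: 800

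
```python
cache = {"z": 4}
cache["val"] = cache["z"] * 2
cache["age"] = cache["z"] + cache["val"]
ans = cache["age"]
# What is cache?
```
Trace:
  cache={'z': 4}
  cache={'z': 4, 'val': 8}
  cache={'z': 4, 'val': 8, 'age': 12}
  cache={'z': 4, 'val': 8, 'age': 12}, ans=12

Final answer: {'z': 4, 'val': 8, 'age': 12}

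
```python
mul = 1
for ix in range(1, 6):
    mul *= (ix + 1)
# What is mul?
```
Trace:
  mul=1
  mul=2, ix=1
  mul=6, ix=2
  mul=24, ix=3
  mul=120, ix=4
  mul=720, ix=5

Final answer: 720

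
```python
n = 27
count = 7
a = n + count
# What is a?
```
Trace:
  n=27
  n=27, count=7
  n=27, count=7, a=34

Final answer: 34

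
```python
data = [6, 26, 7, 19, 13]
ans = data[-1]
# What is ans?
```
Trace:
  data=[6, 26, 7, 19, 13]
  data=[6, 26, 7, 19, 13], ans=13

Final answer: 13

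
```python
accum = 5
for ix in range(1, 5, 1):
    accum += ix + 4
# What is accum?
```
Trace:
  accum=5
  accum=10, ix=1
  accum=16, ix=2
  accum=23, ix=3
  accum=31, ix=4

Final answer: 31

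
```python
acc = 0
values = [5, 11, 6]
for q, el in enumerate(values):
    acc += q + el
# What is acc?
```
Trace:
  acc=0
  acc=5, q=0, el=5
  acc=17, q=1, el=11
  acc=25, q=2, el=6

Final answer: 25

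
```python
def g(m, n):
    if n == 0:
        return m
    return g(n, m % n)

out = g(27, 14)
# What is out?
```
Call trace:
g(m=27, n=14)
  g(m=14, n=13)
    g(m=13, n=1)
      g(m=1, n=0)
      -> return 1
    -> return 1
  -> return 1
-> return 1

Final answer: 1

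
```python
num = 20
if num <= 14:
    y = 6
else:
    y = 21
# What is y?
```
Trace:
  num=20
  num=20, y=21

Final answer: 21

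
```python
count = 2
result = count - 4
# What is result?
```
Trace:
  count=2
  count=2, result=-2

Final answer: -2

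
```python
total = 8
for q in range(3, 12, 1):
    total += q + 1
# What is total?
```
Trace:
  total=8
  total=12, q=3
  total=17, q=4
  total=23, q=5
  total=30, q=6
  total=38, q=7
  total=47, q=8
  total=57, q=9
  total=68, q=10
  total=80, q=11

Final answer: 80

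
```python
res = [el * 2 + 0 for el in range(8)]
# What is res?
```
Trace:
  el=0
  el=1
  el=2
  el=3
  el=4
  el=5
  el=6
  el=7
  res=[0, 2, 4, 6, 8, 10, 12, 14]

Final answer: [0, 2, 4, 6, 8, 10, 12, 14]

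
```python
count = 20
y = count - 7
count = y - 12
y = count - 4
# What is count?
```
Trace:
  count=20
  count=20, y=13
  count=1, y=13
  count=1, y=-3

Final answer: 1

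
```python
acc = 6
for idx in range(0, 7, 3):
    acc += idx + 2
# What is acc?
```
Trace:
  acc=6
  acc=8, idx=0
  acc=13, idx=3
  acc=21, idx=6

Final answer: 21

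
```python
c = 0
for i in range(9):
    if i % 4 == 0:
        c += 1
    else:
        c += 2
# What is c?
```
Trace:
  c=0
  c=1, i=0
  c=3, i=1
  c=5, i=2
  c=7, i=3
  c=8, i=4
  c=10, i=5
  c=12, i=6
  c=14, i=7
  c=15, i=8

Final answer: 15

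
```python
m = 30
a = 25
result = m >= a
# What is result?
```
Trace:
  m=30
  m=30, a=25
  m=30, a=25, result=True

Final answer: True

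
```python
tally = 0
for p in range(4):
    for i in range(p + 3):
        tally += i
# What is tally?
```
Trace:
  tally=0
  tally=0, p=0, i=0
  tally=1, p=0, i=1
  tally=3, p=0, i=2
  tally=3, p=1, i=0
  tally=4, p=1, i=1
  tally=6, p=1, i=2
  tally=9, p=1, i=3
  tally=9, p=2, i=0
  tally=10, p=2, i=1
  tally=12, p=2, i=2
  tally=15, p=2, i=3
  tally=19, p=2, i=4
  tally=19, p=3, i=0
  tally=20, p=3, i=1
  tally=22, p=3, i=2
  tally=25, p=3, i=3
  tally=29, p=3, i=4
  tally=34, p=3, i=5

Final answer: 34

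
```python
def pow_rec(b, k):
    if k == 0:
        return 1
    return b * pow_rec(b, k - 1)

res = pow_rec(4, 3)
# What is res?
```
Call trace:
pow_rec(b=4, k=3)
  pow_rec(b=4, k=2)
    pow_rec(b=4, k=1)
      pow_rec(b=4, k=0)
      -> return 1
    -> return 4
  -> return 16
-> return 64

Final answer: 64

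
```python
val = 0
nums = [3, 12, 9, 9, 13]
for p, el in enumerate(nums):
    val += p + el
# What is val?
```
Trace:
  val=0
  val=3, p=0, el=3
  val=16, p=1, el=12
  val=27, p=2, el=9
  val=39, p=3, el=9
  val=56, p=4, el=13

Final answer: 56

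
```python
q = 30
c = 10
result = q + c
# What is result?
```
Trace:
  q=30
  q=30, c=10
  q=30, c=10, result=40

Final answer: 40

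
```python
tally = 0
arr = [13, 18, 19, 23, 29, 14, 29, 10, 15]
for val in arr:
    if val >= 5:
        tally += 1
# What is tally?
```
Trace:
  tally=0
  tally=1, val=13
  tally=2, val=18
  tally=3, val=19
  tally=4, val=23
  tally=5, val=29
  tally=6, val=14
  tally=7, val=29
  tally=8, val=10
  tally=9, val=15

Final answer: 9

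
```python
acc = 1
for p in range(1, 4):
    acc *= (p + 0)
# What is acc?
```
Trace:
  acc=1
  acc=1, p=1
  acc=2, p=2
  acc=6, p=3

Final answer: 6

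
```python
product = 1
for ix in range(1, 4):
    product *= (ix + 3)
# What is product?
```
Trace:
  product=1
  product=4, ix=1
  product=20, ix=2
  product=120, ix=3

Final answer: 120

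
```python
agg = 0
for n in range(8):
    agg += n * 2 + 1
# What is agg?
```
Trace:
  agg=0
  agg=1, n=0
  agg=4, n=1
  agg=9, n=2
  agg=16, n=3
  agg=25, n=4
  agg=36, n=5
  agg=49, n=6
  agg=64, n=7

Final answer: 64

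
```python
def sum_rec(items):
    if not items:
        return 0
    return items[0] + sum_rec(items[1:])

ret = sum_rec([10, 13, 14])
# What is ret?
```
Call trace:
sum_rec(items=[10, 13, 14])
  sum_rec(items=[13, 14])
    sum_rec(items=[14])
      sum_rec(items=[])
      -> return 0
    -> return 14
  -> return 27
-> return 37

Final answer: 37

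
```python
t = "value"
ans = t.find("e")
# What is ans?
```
Trace:
  t='value'
  t='value', ans=4

Final answer: 4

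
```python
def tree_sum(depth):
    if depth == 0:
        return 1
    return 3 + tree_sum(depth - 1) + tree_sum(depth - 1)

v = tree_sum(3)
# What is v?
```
Call trace (a repeated sub-call is expanded the first time; later identical calls just restate its return value):
tree_sum(depth=3)
  tree_sum(depth=2)
    tree_sum(depth=1)
      tree_sum(depth=0)
      -> return 1
      tree_sum(depth=0)
      -> return 1
    -> return 5
    tree_sum(depth=1) -> return 5  (same call as traced above)
  -> return 13
  tree_sum(depth=2) -> return 13  (same call as traced above)
-> return 29

Final answer: 29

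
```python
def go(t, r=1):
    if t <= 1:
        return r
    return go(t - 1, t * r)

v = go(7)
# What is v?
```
Call trace:
go(t=7, r=1)
  go(t=6, r=7)
    go(t=5, r=42)
      go(t=4, r=210)
        go(t=3, r=840)
          go(t=2, r=2520)
            go(t=1, r=5040)
            -> return 5040
          -> return 5040
        -> return 5040
      -> return 5040
    -> return 5040
  -> return 5040
-> return 5040

Final answer: 5040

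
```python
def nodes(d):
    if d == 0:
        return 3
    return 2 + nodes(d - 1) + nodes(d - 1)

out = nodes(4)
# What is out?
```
Call trace (a repeated sub-call is expanded the first time; later identical calls just restate its return value):
nodes(d=4)
  nodes(d=3)
    nodes(d=2)
      nodes(d=1)
        nodes(d=0)
        -> return 3
        nodes(d=0)
        -> return 3
      -> return 8
      nodes(d=1) -> return 8  (same call as traced above)
    -> return 18
    nodes(d=2) -> return 18  (same call as traced above)
  -> return 38
  nodes(d=3) -> return 38  (same call as traced above)
-> return 78

Final answer: 78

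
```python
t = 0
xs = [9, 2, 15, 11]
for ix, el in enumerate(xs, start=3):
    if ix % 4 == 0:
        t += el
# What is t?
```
Trace:
  t=0
  t=0, ix=3, el=9
  t=2, ix=4, el=2
  t=2, ix=5, el=15
  t=2, ix=6, el=11

Final answer: 2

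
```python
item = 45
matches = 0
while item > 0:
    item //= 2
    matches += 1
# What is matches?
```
Trace:
  item=45
  item=45, matches=0
  item=22, matches=1
  item=11, matches=2
  item=5, matches=3
  item=2, matches=4
  item=1, matches=5
  item=0, matches=6

Final answer: 6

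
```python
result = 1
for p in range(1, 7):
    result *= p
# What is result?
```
Trace:
  result=1
  result=1, p=1
  result=2, p=2
  result=6, p=3
  result=24, p=4
  result=120, p=5
  result=720, p=6

Final answer: 720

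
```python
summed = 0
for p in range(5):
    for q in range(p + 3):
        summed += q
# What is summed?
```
Trace:
  summed=0
  summed=0, p=0, q=0
  summed=1, p=0, q=1
  summed=3, p=0, q=2
  summed=3, p=1, q=0
  summed=4, p=1, q=1
  summed=6, p=1, q=2
  summed=9, p=1, q=3
  summed=9, p=2, q=0
  summed=10, p=2, q=1
  summed=12, p=2, q=2
  summed=15, p=2, q=3
  summed=19, p=2, q=4
  summed=19, p=3, q=0
  summed=20, p=3, q=1
  summed=22, p=3, q=2
  summed=25, p=3, q=3
  summed=29, p=3, q=4
  summed=34, p=3, q=5
  summed=34, p=4, q=0
  summed=35, p=4, q=1
  summed=37, p=4, q=2
  summed=40, p=4, q=3
  summed=44, p=4, q=4
  summed=49, p=4, q=5
  summed=55, p=4, q=6

Final answer: 55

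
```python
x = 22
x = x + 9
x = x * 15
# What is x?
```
Trace:
  x=22
  x=31
  x=465

Final answer: 465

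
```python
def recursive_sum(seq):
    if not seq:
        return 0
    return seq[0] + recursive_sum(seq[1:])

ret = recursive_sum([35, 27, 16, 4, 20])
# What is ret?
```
Call trace:
recursive_sum(seq=[35, 27, 16, 4, 20])
  recursive_sum(seq=[27, 16, 4, 20])
    recursive_sum(seq=[16, 4, 20])
      recursive_sum(seq=[4, 20])
        recursive_sum(seq=[20])
          recursive_sum(seq=[])
          -> return 0
        -> return 20
      -> return 24
    -> return 40
  -> return 67
-> return 102

Final answer: 102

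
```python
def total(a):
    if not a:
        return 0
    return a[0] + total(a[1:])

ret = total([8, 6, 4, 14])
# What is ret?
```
Call trace:
total(a=[8, 6, 4, 14])
  total(a=[6, 4, 14])
    total(a=[4, 14])
      total(a=[14])
        total(a=[])
        -> return 0
      -> return 14
    -> return 18
  -> return 24
-> return 32

Final answer: 32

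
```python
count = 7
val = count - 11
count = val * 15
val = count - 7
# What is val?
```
Trace:
  count=7
  count=7, val=-4
  count=-60, val=-4
  count=-60, val=-67

Final answer: -67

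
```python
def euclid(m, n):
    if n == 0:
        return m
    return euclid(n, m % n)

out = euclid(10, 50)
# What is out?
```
Call trace:
euclid(m=10, n=50)
  euclid(m=50, n=10)
    euclid(m=10, n=0)
    -> return 10
  -> return 10
-> return 10

Final answer: 10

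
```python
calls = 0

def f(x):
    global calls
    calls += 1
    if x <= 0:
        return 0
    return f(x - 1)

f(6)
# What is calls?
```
Call trace:
f(x=6)
  f(x=5)
    f(x=4)
      f(x=3)
        f(x=2)
          f(x=1)
            f(x=0)
            -> return 0
          -> return 0
        -> return 0
      -> return 0
    -> return 0
  -> return 0
-> return 0

calls is incremented once per call. f is entered once for each x = 6, 5, 4, 3, 2, 1, 0 (the x <= 0 call returns without recursing), i.e. 6 + 1 calls.
calls = 7

Final answer: 7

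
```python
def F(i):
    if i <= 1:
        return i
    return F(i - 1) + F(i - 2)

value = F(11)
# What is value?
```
Call trace (a repeated sub-call is expanded the first time; later identical calls just restate its return value):
F(i=11)
  F(i=10)
    F(i=9)
      F(i=8)
        F(i=7)
          F(i=6)
            F(i=5)
              F(i=4)
                F(i=3)
                  F(i=2)
                    F(i=1)
                    -> return 1
                    F(i=0)
                    -> return 0
                  -> return 1
                  F(i=1)
                  -> return 1
                -> return 2
                F(i=2) -> return 1  (same call as traced above)
              -> return 3
              F(i=3) -> return 2  (same call as traced above)
            -> return 5
            F(i=4) -> return 3  (same call as traced above)
          -> return 8
          F(i=5) -> return 5  (same call as traced above)
        -> return 13
        F(i=6) -> return 8  (same call as traced above)
      -> return 21
      F(i=7) -> return 13  (same call as traced above)
    -> return 34
    F(i=8) -> return 21  (same call as traced above)
  -> return 55
  F(i=9) -> return 34  (same call as traced above)
-> return 89

Final answer: 89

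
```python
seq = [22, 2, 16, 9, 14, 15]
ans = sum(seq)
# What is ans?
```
Trace:
  seq=[22, 2, 16, 9, 14, 15]
  seq=[22, 2, 16, 9, 14, 15], ans=78

Final answer: 78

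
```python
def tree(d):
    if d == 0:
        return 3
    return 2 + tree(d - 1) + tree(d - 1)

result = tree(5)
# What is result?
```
Call trace (a repeated sub-call is expanded the first time; later identical calls just restate its return value):
tree(d=5)
  tree(d=4)
    tree(d=3)
      tree(d=2)
        tree(d=1)
          tree(d=0)
          -> return 3
          tree(d=0)
          -> return 3
        -> return 8
        tree(d=1) -> return 8  (same call as traced above)
      -> return 18
      tree(d=2) -> return 18  (same call as traced above)
    -> return 38
    tree(d=3) -> return 38  (same call as traced above)
  -> return 78
  tree(d=4) -> return 78  (same call as traced above)
-> return 158

Final answer: 158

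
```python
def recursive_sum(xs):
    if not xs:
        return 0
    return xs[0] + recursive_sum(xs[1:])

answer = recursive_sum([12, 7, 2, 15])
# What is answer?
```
Call trace:
recursive_sum(xs=[12, 7, 2, 15])
  recursive_sum(xs=[7, 2, 15])
    recursive_sum(xs=[2, 15])
      recursive_sum(xs=[15])
        recursive_sum(xs=[])
        -> return 0
      -> return 15
    -> return 17
  -> return 24
-> return 36

Final answer: 36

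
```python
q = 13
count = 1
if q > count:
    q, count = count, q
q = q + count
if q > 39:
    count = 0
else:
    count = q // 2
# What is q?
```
Trace:
  q=13
  q=13, count=1
  q=1, count=13
  q=14, count=13
  q=14, count=7

Final answer: 14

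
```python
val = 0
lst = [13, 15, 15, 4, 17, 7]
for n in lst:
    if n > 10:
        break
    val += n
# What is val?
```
Trace:
  val=0
  val=0, n=13

Final answer: 0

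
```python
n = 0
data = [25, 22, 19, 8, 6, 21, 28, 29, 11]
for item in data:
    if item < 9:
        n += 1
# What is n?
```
Trace:
  n=0
  n=0, item=25
  n=0, item=22
  n=0, item=19
  n=1, item=8
  n=2, item=6
  n=2, item=21
  n=2, item=28
  n=2, item=29
  n=2, item=11

Final answer: 2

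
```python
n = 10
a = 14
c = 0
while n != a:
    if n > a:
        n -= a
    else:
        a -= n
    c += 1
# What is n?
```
Trace:
  n=10
  n=10, a=14
  n=10, a=14, c=0
  n=10, a=4, c=1
  n=6, a=4, c=2
  n=2, a=4, c=3
  n=2, a=2, c=4

Final answer: 2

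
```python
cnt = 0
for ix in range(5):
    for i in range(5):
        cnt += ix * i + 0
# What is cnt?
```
Trace:
  cnt=0
  cnt=0, ix=0, i=0
  cnt=0, ix=0, i=1
  cnt=0, ix=0, i=2
  cnt=0, ix=0, i=3
  cnt=0, ix=0, i=4
  cnt=0, ix=1, i=0
  cnt=1, ix=1, i=1
  cnt=3, ix=1, i=2
  cnt=6, ix=1, i=3
  cnt=10, ix=1, i=4
  cnt=10, ix=2, i=0
  cnt=12, ix=2, i=1
  cnt=16, ix=2, i=2
  cnt=22, ix=2, i=3
  cnt=30, ix=2, i=4
  cnt=30, ix=3, i=0
  cnt=33, ix=3, i=1
  cnt=39, ix=3, i=2
  cnt=48, ix=3, i=3
  cnt=60, ix=3, i=4
  cnt=60, ix=4, i=0
  cnt=64, ix=4, i=1
  cnt=72, ix=4, i=2
  cnt=84, ix=4, i=3
  cnt=100, ix=4, i=4

Final answer: 100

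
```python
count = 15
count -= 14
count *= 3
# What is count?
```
Trace:
  count=15
  count=1
  count=3

Final answer: 3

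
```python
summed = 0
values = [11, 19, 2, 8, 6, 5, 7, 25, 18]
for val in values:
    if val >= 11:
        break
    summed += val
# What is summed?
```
Trace:
  summed=0
  summed=0, val=11

Final answer: 0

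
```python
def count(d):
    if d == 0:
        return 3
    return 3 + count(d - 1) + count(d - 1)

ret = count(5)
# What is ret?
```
Call trace (a repeated sub-call is expanded the first time; later identical calls just restate its return value):
count(d=5)
  count(d=4)
    count(d=3)
      count(d=2)
        count(d=1)
          count(d=0)
          -> return 3
          count(d=0)
          -> return 3
        -> return 9
        count(d=1) -> return 9  (same call as traced above)
      -> return 21
      count(d=2) -> return 21  (same call as traced above)
    -> return 45
    count(d=3) -> return 45  (same call as traced above)
  -> return 93
  count(d=4) -> return 93  (same call as traced above)
-> return 189

Final answer: 189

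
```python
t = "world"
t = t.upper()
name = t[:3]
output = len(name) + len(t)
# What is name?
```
Trace:
  t='world'
  t='WORLD'
  t='WORLD', name='WOR'
  t='WORLD', name='WOR', output=8

Final answer: 'WOR'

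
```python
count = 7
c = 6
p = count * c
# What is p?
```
Trace:
  count=7
  count=7, c=6
  count=7, c=6, p=42

Final answer: 42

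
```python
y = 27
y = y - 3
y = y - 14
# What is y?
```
Trace:
  y=27
  y=24
  y=10

Final answer: 10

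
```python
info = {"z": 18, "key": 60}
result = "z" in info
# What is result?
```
Trace:
  info={'z': 18, 'key': 60}
  info={'z': 18, 'key': 60}, result=True

Final answer: True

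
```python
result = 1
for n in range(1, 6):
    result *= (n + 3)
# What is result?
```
Trace:
  result=1
  result=4, n=1
  result=20, n=2
  result=120, n=3
  result=840, n=4
  result=6720, n=5

Final answer: 6720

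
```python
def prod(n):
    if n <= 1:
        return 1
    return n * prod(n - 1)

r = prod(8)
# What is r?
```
Call trace:
prod(n=8)
  prod(n=7)
    prod(n=6)
      prod(n=5)
        prod(n=4)
          prod(n=3)
            prod(n=2)
              prod(n=1)
              -> return 1
            -> return 2
          -> return 6
        -> return 24
      -> return 120
    -> return 720
  -> return 5040
-> return 40320

Final answer: 40320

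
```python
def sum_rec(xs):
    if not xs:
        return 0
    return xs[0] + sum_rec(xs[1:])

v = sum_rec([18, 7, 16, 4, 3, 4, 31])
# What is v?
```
Call trace:
sum_rec(xs=[18, 7, 16, 4, 3, 4, 31])
  sum_rec(xs=[7, 16, 4, 3, 4, 31])
    sum_rec(xs=[16, 4, 3, 4, 31])
      sum_rec(xs=[4, 3, 4, 31])
        sum_rec(xs=[3, 4, 31])
          sum_rec(xs=[4, 31])
            sum_rec(xs=[31])
              sum_rec(xs=[])
              -> return 0
            -> return 31
          -> return 35
        -> return 38
      -> return 42
    -> return 58
  -> return 65
-> return 83

Final answer: 83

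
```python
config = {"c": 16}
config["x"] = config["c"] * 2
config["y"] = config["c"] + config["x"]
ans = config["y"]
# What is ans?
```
Trace:
  config={'c': 16}
  config={'c': 16, 'x': 32}
  config={'c': 16, 'x': 32, 'y': 48}
  config={'c': 16, 'x': 32, 'y': 48}, ans=48

Final answer: 48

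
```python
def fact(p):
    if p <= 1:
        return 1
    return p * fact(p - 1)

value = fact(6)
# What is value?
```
Call trace:
fact(p=6)
  fact(p=5)
    fact(p=4)
      fact(p=3)
        fact(p=2)
          fact(p=1)
          -> return 1
        -> return 2
      -> return 6
    -> return 24
  -> return 120
-> return 720

Final answer: 720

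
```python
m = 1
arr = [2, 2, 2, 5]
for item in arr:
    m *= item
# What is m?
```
Trace:
  m=1
  m=2, item=2
  m=4, item=2
  m=8, item=2
  m=40, item=5

Final answer: 40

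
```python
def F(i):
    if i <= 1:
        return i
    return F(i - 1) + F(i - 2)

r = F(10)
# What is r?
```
Call trace (a repeated sub-call is expanded the first time; later identical calls just restate its return value):
F(i=10)
  F(i=9)
    F(i=8)
      F(i=7)
        F(i=6)
          F(i=5)
            F(i=4)
              F(i=3)
                F(i=2)
                  F(i=1)
                  -> return 1
                  F(i=0)
                  -> return 0
                -> return 1
                F(i=1)
                -> return 1
              -> return 2
              F(i=2) -> return 1  (same call as traced above)
            -> return 3
            F(i=3) -> return 2  (same call as traced above)
          -> return 5
          F(i=4) -> return 3  (same call as traced above)
        -> return 8
        F(i=5) -> return 5  (same call as traced above)
      -> return 13
      F(i=6) -> return 8  (same call as traced above)
    -> return 21
    F(i=7) -> return 13  (same call as traced above)
  -> return 34
  F(i=8) -> return 21  (same call as traced above)
-> return 55

Final answer: 55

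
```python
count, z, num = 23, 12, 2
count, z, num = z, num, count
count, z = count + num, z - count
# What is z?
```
Trace:
  count=23, z=12, num=2
  count=12, z=2, num=23
  count=35, z=-10, num=23

Final answer: -10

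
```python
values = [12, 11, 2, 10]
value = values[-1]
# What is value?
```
Trace:
  values=[12, 11, 2, 10]
  values=[12, 11, 2, 10], value=10

Final answer: 10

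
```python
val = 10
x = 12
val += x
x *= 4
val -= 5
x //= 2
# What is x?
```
Trace:
  val=10
  val=10, x=12
  val=22, x=12
  val=22, x=48
  val=17, x=48
  val=17, x=24

Final answer: 24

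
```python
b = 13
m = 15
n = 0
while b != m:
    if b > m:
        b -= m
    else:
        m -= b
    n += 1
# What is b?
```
Trace:
  b=13
  b=13, m=15
  b=13, m=15, n=0
  b=13, m=2, n=1
  b=11, m=2, n=2
  b=9, m=2, n=3
  b=7, m=2, n=4
  b=5, m=2, n=5
  b=3, m=2, n=6
  b=1, m=2, n=7
  b=1, m=1, n=8

Final answer: 1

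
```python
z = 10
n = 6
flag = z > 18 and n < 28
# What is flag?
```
Trace:
  z=10
  z=10, n=6
  z=10, n=6, flag=False

Final answer: False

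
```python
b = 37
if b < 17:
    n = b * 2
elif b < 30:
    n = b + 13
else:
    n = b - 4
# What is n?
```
Trace:
  b=37
  b=37, n=33

Final answer: 33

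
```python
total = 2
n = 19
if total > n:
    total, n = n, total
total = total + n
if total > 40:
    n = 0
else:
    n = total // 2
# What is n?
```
Trace:
  total=2
  total=2, n=19
  total=2, n=19
  total=21, n=19
  total=21, n=10

Final answer: 10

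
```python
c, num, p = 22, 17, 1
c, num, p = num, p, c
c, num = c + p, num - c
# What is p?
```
Trace:
  c=22, num=17, p=1
  c=17, num=1, p=22
  c=39, num=-16, p=22

Final answer: 22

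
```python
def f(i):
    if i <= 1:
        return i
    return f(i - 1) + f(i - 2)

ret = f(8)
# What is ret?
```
Call trace (a repeated sub-call is expanded the first time; later identical calls just restate its return value):
f(i=8)
  f(i=7)
    f(i=6)
      f(i=5)
        f(i=4)
          f(i=3)
            f(i=2)
              f(i=1)
              -> return 1
              f(i=0)
              -> return 0
            -> return 1
            f(i=1)
            -> return 1
          -> return 2
          f(i=2) -> return 1  (same call as traced above)
        -> return 3
        f(i=3) -> return 2  (same call as traced above)
      -> return 5
      f(i=4) -> return 3  (same call as traced above)
    -> return 8
    f(i=5) -> return 5  (same call as traced above)
  -> return 13
  f(i=6) -> return 8  (same call as traced above)
-> return 21

Final answer: 21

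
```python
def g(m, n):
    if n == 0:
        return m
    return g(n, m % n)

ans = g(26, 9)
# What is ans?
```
Call trace:
g(m=26, n=9)
  g(m=9, n=8)
    g(m=8, n=1)
      g(m=1, n=0)
      -> return 1
    -> return 1
  -> return 1
-> return 1

Final answer: 1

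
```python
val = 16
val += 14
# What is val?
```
Trace:
  val=16
  val=30

Final answer: 30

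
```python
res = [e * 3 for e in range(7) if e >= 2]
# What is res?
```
Trace:
  e=0
  e=1
  e=2
  e=3
  e=4
  e=5
  e=6
  res=[6, 9, 12, 15, 18]

Final answer: [6, 9, 12, 15, 18]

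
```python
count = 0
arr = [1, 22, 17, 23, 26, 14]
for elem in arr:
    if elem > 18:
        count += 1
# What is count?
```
Trace:
  count=0
  count=0, elem=1
  count=1, elem=22
  count=1, elem=17
  count=2, elem=23
  count=3, elem=26
  count=3, elem=14

Final answer: 3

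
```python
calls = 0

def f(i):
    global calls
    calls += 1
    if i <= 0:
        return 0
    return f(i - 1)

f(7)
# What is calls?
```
Call trace:
f(i=7)
  f(i=6)
    f(i=5)
      f(i=4)
        f(i=3)
          f(i=2)
            f(i=1)
              f(i=0)
              -> return 0
            -> return 0
          -> return 0
        -> return 0
      -> return 0
    -> return 0
  -> return 0
-> return 0

calls is incremented once per call. f is entered once for each i = 7, 6, 5, 4, 3, 2, 1, 0 (the i <= 0 call returns without recursing), i.e. 7 + 1 calls.
calls = 8

Final answer: 8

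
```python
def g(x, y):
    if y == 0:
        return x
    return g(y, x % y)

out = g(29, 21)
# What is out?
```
Call trace:
g(x=29, y=21)
  g(x=21, y=8)
    g(x=8, y=5)
      g(x=5, y=3)
        g(x=3, y=2)
          g(x=2, y=1)
            g(x=1, y=0)
            -> return 1
          -> return 1
        -> return 1
      -> return 1
    -> return 1
  -> return 1
-> return 1

Final answer: 1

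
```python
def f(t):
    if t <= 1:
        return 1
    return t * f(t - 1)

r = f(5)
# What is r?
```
Call trace:
f(t=5)
  f(t=4)
    f(t=3)
      f(t=2)
        f(t=1)
        -> return 1
      -> return 2
    -> return 6
  -> return 24
-> return 120

Final answer: 120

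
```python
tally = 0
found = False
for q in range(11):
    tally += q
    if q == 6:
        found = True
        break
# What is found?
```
Trace:
  tally=0
  tally=0, found=False
  tally=0, found=False, q=0
  tally=1, found=False, q=1
  tally=3, found=False, q=2
  tally=6, found=False, q=3
  tally=10, found=False, q=4
  tally=15, found=False, q=5
  tally=21, found=True, q=6

Final answer: True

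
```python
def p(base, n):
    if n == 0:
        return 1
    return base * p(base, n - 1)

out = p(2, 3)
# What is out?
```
Call trace:
p(base=2, n=3)
  p(base=2, n=2)
    p(base=2, n=1)
      p(base=2, n=0)
      -> return 1
    -> return 2
  -> return 4
-> return 8

Final answer: 8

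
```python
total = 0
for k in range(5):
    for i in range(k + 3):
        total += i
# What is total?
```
Trace:
  total=0
  total=0, k=0, i=0
  total=1, k=0, i=1
  total=3, k=0, i=2
  total=3, k=1, i=0
  total=4, k=1, i=1
  total=6, k=1, i=2
  total=9, k=1, i=3
  total=9, k=2, i=0
  total=10, k=2, i=1
  total=12, k=2, i=2
  total=15, k=2, i=3
  total=19, k=2, i=4
  total=19, k=3, i=0
  total=20, k=3, i=1
  total=22, k=3, i=2
  total=25, k=3, i=3
  total=29, k=3, i=4
  total=34, k=3, i=5
  total=34, k=4, i=0
  total=35, k=4, i=1
  total=37, k=4, i=2
  total=40, k=4, i=3
  total=44, k=4, i=4
  total=49, k=4, i=5
  total=55, k=4, i=6

Final answer: 55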